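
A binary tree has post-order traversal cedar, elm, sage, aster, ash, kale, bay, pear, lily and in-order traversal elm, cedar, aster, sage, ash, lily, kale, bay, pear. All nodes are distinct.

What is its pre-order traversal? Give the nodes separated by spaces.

The last element of post-order is the root; it splits in-order into left and right subtrees.
Root lily: left subtree has 5 nodes {elm, cedar, aster, sage, ash}, right has 3 {kale, bay, pear}.
  Root ash: left subtree has 4 nodes {elm, cedar, aster, sage}, right has 0 { }.
    Root aster: left subtree has 2 nodes {elm, cedar}, right has 1 {sage}.
      Root elm: left subtree has 0 nodes { }, right has 1 {cedar}.
  Root pear: left subtree has 2 nodes {kale, bay}, right has 0 { }.
    Root bay: left subtree has 1 node {kale}, right has 0 { }.

lily ash aster elm cedar sage pear bay kale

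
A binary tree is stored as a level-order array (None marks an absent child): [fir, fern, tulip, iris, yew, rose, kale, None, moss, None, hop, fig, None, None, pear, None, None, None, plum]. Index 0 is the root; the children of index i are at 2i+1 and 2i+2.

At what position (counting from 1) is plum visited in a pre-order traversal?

Pre-order visits the node, then its left subtree, then its right subtree.
Visit fir.
At fir: go left to fern.
  Visit fern.
  At fern: go left to iris.
    Visit iris.
    At iris: no left child.
    At iris: go right to moss.
      Visit moss.
      At moss: no left child.
      At moss: go right to plum.
        plum is a leaf — visit plum.
  At fern: go right to yew.
    Visit yew.
    At yew: no left child.
    At yew: go right to hop.
      hop is a leaf — visit hop.
At fir: go right to tulip.
  Visit tulip.
  At tulip: go left to rose.
    Visit rose.
    At rose: go left to fig.
      fig is a leaf — visit fig.
    At rose: no right child.
  At tulip: go right to kale.
    Visit kale.
    At kale: no left child.
    At kale: go right to pear.
      pear is a leaf — visit pear.
Full pre-order sequence: fir, fern, iris, moss, plum, yew, hop, tulip, rose, fig, kale, pear.

5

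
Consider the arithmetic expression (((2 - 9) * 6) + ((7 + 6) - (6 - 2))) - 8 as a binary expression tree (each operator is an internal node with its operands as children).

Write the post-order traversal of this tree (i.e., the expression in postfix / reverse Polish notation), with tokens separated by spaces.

2 9 - 6 * 7 6 + 6 2 - - + 8 -

Post-order on an expression tree gives postfix notation: for each operator, emit left operand, right operand, then the operator.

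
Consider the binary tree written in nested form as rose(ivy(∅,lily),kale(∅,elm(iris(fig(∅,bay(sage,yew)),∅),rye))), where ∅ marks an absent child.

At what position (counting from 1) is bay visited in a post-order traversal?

5

Post-order visits the left subtree, then the right subtree, then the node.
At rose: go left to ivy.
  At ivy: no left child.
  At ivy: go right to lily.
    lily is a leaf — visit lily.
  Visit ivy.
At rose: go right to kale.
  At kale: no left child.
  At kale: go right to elm.
    At elm: go left to iris.
      At iris: go left to fig.
        At fig: no left child.
        At fig: go right to bay.
          At bay: go left to sage.
            sage is a leaf — visit sage.
          At bay: go right to yew.
            yew is a leaf — visit yew.
          Visit bay.
        Visit fig.
      At iris: no right child.
      Visit iris.
    At elm: go right to rye.
      rye is a leaf — visit rye.
    Visit elm.
  Visit kale.
Visit rose.
Full post-order sequence: lily, ivy, sage, yew, bay, fig, iris, rye, elm, kale, rose.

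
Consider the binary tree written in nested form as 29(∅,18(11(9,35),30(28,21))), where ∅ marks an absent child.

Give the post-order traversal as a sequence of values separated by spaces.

9 35 11 28 21 30 18 29

Post-order visits the left subtree, then the right subtree, then the node.
At 29: no left child.
At 29: go right to 18.
  At 18: go left to 11.
    At 11: go left to 9.
      9 is a leaf — visit 9.
    At 11: go right to 35.
      35 is a leaf — visit 35.
    Visit 11.
  At 18: go right to 30.
    At 30: go left to 28.
      28 is a leaf — visit 28.
    At 30: go right to 21.
      21 is a leaf — visit 21.
    Visit 30.
  Visit 18.
Visit 29.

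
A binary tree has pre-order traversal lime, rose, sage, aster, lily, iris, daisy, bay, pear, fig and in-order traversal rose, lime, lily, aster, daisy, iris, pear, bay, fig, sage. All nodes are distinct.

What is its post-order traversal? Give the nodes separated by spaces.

The first element of pre-order is the root; it splits in-order into left and right subtrees.
Root lime: left subtree has 1 node {rose}, right has 8 {lily, aster, daisy, iris, pear, bay, fig, sage}.
  Root sage: left subtree has 7 nodes {lily, aster, daisy, iris, pear, bay, fig}, right has 0 { }.
    Root aster: left subtree has 1 node {lily}, right has 5 {daisy, iris, pear, bay, fig}.
      Root iris: left subtree has 1 node {daisy}, right has 3 {pear, bay, fig}.
        Root bay: left subtree has 1 node {pear}, right has 1 {fig}.

rose lily daisy pear fig bay iris aster sage lime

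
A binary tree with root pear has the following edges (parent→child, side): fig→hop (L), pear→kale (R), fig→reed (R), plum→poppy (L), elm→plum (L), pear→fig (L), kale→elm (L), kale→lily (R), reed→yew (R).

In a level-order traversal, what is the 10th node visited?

poppy

Level-order visits nodes level by level from the root, left to right within each level.
Level 0: pear
Level 1: fig, kale
Level 2: hop, reed, elm, lily
Level 3: yew, plum
Level 4: poppy
Full level-order sequence: pear, fig, kale, hop, reed, elm, lily, yew, plum, poppy.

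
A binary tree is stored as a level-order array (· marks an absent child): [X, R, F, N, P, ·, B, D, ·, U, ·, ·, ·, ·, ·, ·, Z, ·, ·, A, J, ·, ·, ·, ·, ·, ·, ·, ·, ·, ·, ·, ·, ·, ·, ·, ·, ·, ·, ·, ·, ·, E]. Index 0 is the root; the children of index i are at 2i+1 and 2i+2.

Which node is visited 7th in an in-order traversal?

In-order visits the left subtree, then the node, then the right subtree.
At X: go left to R.
  At R: go left to N.
    At N: go left to D.
      At D: no left child.
      Visit D.
      At D: go right to Z.
        Z is a leaf — visit Z.
    Visit N.
    At N: no right child.
  Visit R.
  At R: go right to P.
    At P: go left to U.
      At U: go left to A.
        A is a leaf — visit A.
      Visit U.
      At U: go right to J.
        At J: no left child.
        Visit J.
        At J: go right to E.
          E is a leaf — visit E.
    Visit P.
    At P: no right child.
Visit X.
At X: go right to F.
  At F: no left child.
  Visit F.
  At F: go right to B.
    B is a leaf — visit B.
Full in-order sequence: D, Z, N, R, A, U, J, E, P, X, F, B.

J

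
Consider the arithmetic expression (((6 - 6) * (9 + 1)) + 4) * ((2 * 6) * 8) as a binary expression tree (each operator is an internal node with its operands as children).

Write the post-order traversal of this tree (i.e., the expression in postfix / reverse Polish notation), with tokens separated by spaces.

Post-order on an expression tree gives postfix notation: for each operator, emit left operand, right operand, then the operator.

6 6 - 9 1 + * 4 + 2 6 * 8 * *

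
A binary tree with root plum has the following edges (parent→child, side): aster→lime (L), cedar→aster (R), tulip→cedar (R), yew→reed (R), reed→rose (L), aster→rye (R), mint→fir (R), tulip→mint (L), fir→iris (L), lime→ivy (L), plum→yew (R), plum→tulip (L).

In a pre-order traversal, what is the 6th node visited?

Pre-order visits the node, then its left subtree, then its right subtree.
Visit plum.
At plum: go left to tulip.
  Visit tulip.
  At tulip: go left to mint.
    Visit mint.
    At mint: no left child.
    At mint: go right to fir.
      Visit fir.
      At fir: go left to iris.
        iris is a leaf — visit iris.
      At fir: no right child.
  At tulip: go right to cedar.
    Visit cedar.
    At cedar: no left child.
    At cedar: go right to aster.
      Visit aster.
      At aster: go left to lime.
        Visit lime.
        At lime: go left to ivy.
          ivy is a leaf — visit ivy.
        At lime: no right child.
      At aster: go right to rye.
        rye is a leaf — visit rye.
At plum: go right to yew.
  Visit yew.
  At yew: no left child.
  At yew: go right to reed.
    Visit reed.
    At reed: go left to rose.
      rose is a leaf — visit rose.
    At reed: no right child.
Full pre-order sequence: plum, tulip, mint, fir, iris, cedar, aster, lime, ivy, rye, yew, reed, rose.

cedar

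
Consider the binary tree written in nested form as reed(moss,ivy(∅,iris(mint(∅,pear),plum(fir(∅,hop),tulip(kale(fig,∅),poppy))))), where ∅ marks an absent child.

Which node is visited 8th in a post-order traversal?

poppy

Post-order visits the left subtree, then the right subtree, then the node.
At reed: go left to moss.
  moss is a leaf — visit moss.
At reed: go right to ivy.
  At ivy: no left child.
  At ivy: go right to iris.
    At iris: go left to mint.
      At mint: no left child.
      At mint: go right to pear.
        pear is a leaf — visit pear.
      Visit mint.
    At iris: go right to plum.
      At plum: go left to fir.
        At fir: no left child.
        At fir: go right to hop.
          hop is a leaf — visit hop.
        Visit fir.
      At plum: go right to tulip.
        At tulip: go left to kale.
          At kale: go left to fig.
            fig is a leaf — visit fig.
          At kale: no right child.
          Visit kale.
        At tulip: go right to poppy.
          poppy is a leaf — visit poppy.
        Visit tulip.
      Visit plum.
    Visit iris.
  Visit ivy.
Visit reed.
Full post-order sequence: moss, pear, mint, hop, fir, fig, kale, poppy, tulip, plum, iris, ivy, reed.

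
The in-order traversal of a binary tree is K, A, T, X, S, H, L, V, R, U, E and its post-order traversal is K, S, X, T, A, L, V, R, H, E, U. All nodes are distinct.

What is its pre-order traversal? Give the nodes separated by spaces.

The last element of post-order is the root; it splits in-order into left and right subtrees.
Root U: left subtree has 9 nodes {K, A, T, X, S, H, L, V, R}, right has 1 {E}.
  Root H: left subtree has 5 nodes {K, A, T, X, S}, right has 3 {L, V, R}.
    Root A: left subtree has 1 node {K}, right has 3 {T, X, S}.
      Root T: left subtree has 0 nodes { }, right has 2 {X, S}.
        Root X: left subtree has 0 nodes { }, right has 1 {S}.
    Root R: left subtree has 2 nodes {L, V}, right has 0 { }.
      Root V: left subtree has 1 node {L}, right has 0 { }.

U H A K T X S R V L E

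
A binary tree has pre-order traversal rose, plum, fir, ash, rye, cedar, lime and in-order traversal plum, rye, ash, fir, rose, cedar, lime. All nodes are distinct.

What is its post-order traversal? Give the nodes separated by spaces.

rye ash fir plum lime cedar rose

The first element of pre-order is the root; it splits in-order into left and right subtrees.
Root rose: left subtree has 4 nodes {plum, rye, ash, fir}, right has 2 {cedar, lime}.
  Root plum: left subtree has 0 nodes { }, right has 3 {rye, ash, fir}.
    Root fir: left subtree has 2 nodes {rye, ash}, right has 0 { }.
      Root ash: left subtree has 1 node {rye}, right has 0 { }.
  Root cedar: left subtree has 0 nodes { }, right has 1 {lime}.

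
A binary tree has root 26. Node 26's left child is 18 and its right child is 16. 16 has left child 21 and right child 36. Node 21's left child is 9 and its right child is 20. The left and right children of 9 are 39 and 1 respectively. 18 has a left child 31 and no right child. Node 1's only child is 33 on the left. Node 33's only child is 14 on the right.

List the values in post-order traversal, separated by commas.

31, 18, 39, 14, 33, 1, 9, 20, 21, 36, 16, 26

Post-order visits the left subtree, then the right subtree, then the node.
At 26: go left to 18.
  At 18: go left to 31.
    31 is a leaf — visit 31.
  At 18: no right child.
  Visit 18.
At 26: go right to 16.
  At 16: go left to 21.
    At 21: go left to 9.
      At 9: go left to 39.
        39 is a leaf — visit 39.
      At 9: go right to 1.
        At 1: go left to 33.
          At 33: no left child.
          At 33: go right to 14.
            14 is a leaf — visit 14.
          Visit 33.
        At 1: no right child.
        Visit 1.
      Visit 9.
    At 21: go right to 20.
      20 is a leaf — visit 20.
    Visit 21.
  At 16: go right to 36.
    36 is a leaf — visit 36.
  Visit 16.
Visit 26.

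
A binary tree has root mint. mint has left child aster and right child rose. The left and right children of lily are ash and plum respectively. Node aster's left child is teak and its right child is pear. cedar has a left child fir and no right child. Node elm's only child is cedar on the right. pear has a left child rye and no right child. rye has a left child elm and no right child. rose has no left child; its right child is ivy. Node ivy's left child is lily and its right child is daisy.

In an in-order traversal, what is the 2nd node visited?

aster

In-order visits the left subtree, then the node, then the right subtree.
At mint: go left to aster.
  At aster: go left to teak.
    teak is a leaf — visit teak.
  Visit aster.
  At aster: go right to pear.
    At pear: go left to rye.
      At rye: go left to elm.
        At elm: no left child.
        Visit elm.
        At elm: go right to cedar.
          At cedar: go left to fir.
            fir is a leaf — visit fir.
          Visit cedar.
          At cedar: no right child.
      Visit rye.
      At rye: no right child.
    Visit pear.
    At pear: no right child.
Visit mint.
At mint: go right to rose.
  At rose: no left child.
  Visit rose.
  At rose: go right to ivy.
    At ivy: go left to lily.
      At lily: go left to ash.
        ash is a leaf — visit ash.
      Visit lily.
      At lily: go right to plum.
        plum is a leaf — visit plum.
    Visit ivy.
    At ivy: go right to daisy.
      daisy is a leaf — visit daisy.
Full in-order sequence: teak, aster, elm, fir, cedar, rye, pear, mint, rose, ash, lily, plum, ivy, daisy.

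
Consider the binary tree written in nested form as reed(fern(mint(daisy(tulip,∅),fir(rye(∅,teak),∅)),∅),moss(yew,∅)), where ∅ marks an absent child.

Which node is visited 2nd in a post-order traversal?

Post-order visits the left subtree, then the right subtree, then the node.
At reed: go left to fern.
  At fern: go left to mint.
    At mint: go left to daisy.
      At daisy: go left to tulip.
        tulip is a leaf — visit tulip.
      At daisy: no right child.
      Visit daisy.
    At mint: go right to fir.
      At fir: go left to rye.
        At rye: no left child.
        At rye: go right to teak.
          teak is a leaf — visit teak.
        Visit rye.
      At fir: no right child.
      Visit fir.
    Visit mint.
  At fern: no right child.
  Visit fern.
At reed: go right to moss.
  At moss: go left to yew.
    yew is a leaf — visit yew.
  At moss: no right child.
  Visit moss.
Visit reed.
Full post-order sequence: tulip, daisy, teak, rye, fir, mint, fern, yew, moss, reed.

daisy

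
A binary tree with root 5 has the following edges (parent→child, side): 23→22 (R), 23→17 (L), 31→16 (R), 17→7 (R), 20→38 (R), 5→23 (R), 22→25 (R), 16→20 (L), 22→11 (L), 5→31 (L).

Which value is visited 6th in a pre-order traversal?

23

Pre-order visits the node, then its left subtree, then its right subtree.
Visit 5.
At 5: go left to 31.
  Visit 31.
  At 31: no left child.
  At 31: go right to 16.
    Visit 16.
    At 16: go left to 20.
      Visit 20.
      At 20: no left child.
      At 20: go right to 38.
        38 is a leaf — visit 38.
    At 16: no right child.
At 5: go right to 23.
  Visit 23.
  At 23: go left to 17.
    Visit 17.
    At 17: no left child.
    At 17: go right to 7.
      7 is a leaf — visit 7.
  At 23: go right to 22.
    Visit 22.
    At 22: go left to 11.
      11 is a leaf — visit 11.
    At 22: go right to 25.
      25 is a leaf — visit 25.
Full pre-order sequence: 5, 31, 16, 20, 38, 23, 17, 7, 22, 11, 25.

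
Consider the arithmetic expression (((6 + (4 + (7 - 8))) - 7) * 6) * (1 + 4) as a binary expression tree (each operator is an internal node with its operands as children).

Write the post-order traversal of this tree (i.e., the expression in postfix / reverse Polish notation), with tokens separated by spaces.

Post-order on an expression tree gives postfix notation: for each operator, emit left operand, right operand, then the operator.

6 4 7 8 - + + 7 - 6 * 1 4 + *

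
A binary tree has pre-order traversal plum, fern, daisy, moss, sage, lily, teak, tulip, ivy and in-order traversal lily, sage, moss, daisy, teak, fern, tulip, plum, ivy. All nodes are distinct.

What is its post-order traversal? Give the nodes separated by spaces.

The first element of pre-order is the root; it splits in-order into left and right subtrees.
Root plum: left subtree has 7 nodes {lily, sage, moss, daisy, teak, fern, tulip}, right has 1 {ivy}.
  Root fern: left subtree has 5 nodes {lily, sage, moss, daisy, teak}, right has 1 {tulip}.
    Root daisy: left subtree has 3 nodes {lily, sage, moss}, right has 1 {teak}.
      Root moss: left subtree has 2 nodes {lily, sage}, right has 0 { }.
        Root sage: left subtree has 1 node {lily}, right has 0 { }.

lily sage moss teak daisy tulip fern ivy plum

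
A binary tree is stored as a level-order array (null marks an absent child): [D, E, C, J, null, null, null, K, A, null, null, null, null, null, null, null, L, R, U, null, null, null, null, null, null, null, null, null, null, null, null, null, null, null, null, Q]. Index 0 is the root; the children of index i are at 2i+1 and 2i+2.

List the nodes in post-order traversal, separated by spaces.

L K Q R U A J E C D

Post-order visits the left subtree, then the right subtree, then the node.
At D: go left to E.
  At E: go left to J.
    At J: go left to K.
      At K: no left child.
      At K: go right to L.
        L is a leaf — visit L.
      Visit K.
    At J: go right to A.
      At A: go left to R.
        At R: go left to Q.
          Q is a leaf — visit Q.
        At R: no right child.
        Visit R.
      At A: go right to U.
        U is a leaf — visit U.
      Visit A.
    Visit J.
  At E: no right child.
  Visit E.
At D: go right to C.
  C is a leaf — visit C.
Visit D.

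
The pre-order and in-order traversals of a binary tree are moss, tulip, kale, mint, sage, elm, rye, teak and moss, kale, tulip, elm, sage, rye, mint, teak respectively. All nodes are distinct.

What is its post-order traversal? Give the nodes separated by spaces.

kale elm rye sage teak mint tulip moss

The first element of pre-order is the root; it splits in-order into left and right subtrees.
Root moss: left subtree has 0 nodes { }, right has 7 {kale, tulip, elm, sage, rye, mint, teak}.
  Root tulip: left subtree has 1 node {kale}, right has 5 {elm, sage, rye, mint, teak}.
    Root mint: left subtree has 3 nodes {elm, sage, rye}, right has 1 {teak}.
      Root sage: left subtree has 1 node {elm}, right has 1 {rye}.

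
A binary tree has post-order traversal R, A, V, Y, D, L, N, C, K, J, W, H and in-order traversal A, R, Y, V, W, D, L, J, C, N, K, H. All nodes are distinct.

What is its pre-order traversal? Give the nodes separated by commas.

The last element of post-order is the root; it splits in-order into left and right subtrees.
Root H: left subtree has 11 nodes {A, R, Y, V, W, D, L, J, C, N, K}, right has 0 { }.
  Root W: left subtree has 4 nodes {A, R, Y, V}, right has 6 {D, L, J, C, N, K}.
    Root Y: left subtree has 2 nodes {A, R}, right has 1 {V}.
      Root A: left subtree has 0 nodes { }, right has 1 {R}.
    Root J: left subtree has 2 nodes {D, L}, right has 3 {C, N, K}.
      Root L: left subtree has 1 node {D}, right has 0 { }.
      Root K: left subtree has 2 nodes {C, N}, right has 0 { }.
        Root C: left subtree has 0 nodes { }, right has 1 {N}.

H, W, Y, A, R, V, J, L, D, K, C, N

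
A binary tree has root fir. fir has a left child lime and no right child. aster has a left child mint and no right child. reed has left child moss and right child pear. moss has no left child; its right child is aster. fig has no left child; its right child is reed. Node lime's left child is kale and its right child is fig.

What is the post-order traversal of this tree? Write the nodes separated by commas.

kale, mint, aster, moss, pear, reed, fig, lime, fir

Post-order visits the left subtree, then the right subtree, then the node.
At fir: go left to lime.
  At lime: go left to kale.
    kale is a leaf — visit kale.
  At lime: go right to fig.
    At fig: no left child.
    At fig: go right to reed.
      At reed: go left to moss.
        At moss: no left child.
        At moss: go right to aster.
          At aster: go left to mint.
            mint is a leaf — visit mint.
          At aster: no right child.
          Visit aster.
        Visit moss.
      At reed: go right to pear.
        pear is a leaf — visit pear.
      Visit reed.
    Visit fig.
  Visit lime.
At fir: no right child.
Visit fir.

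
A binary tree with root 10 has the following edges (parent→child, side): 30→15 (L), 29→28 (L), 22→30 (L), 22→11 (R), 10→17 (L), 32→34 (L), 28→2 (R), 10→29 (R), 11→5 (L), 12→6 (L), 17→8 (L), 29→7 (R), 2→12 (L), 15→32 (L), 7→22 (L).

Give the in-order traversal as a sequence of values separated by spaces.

In-order visits the left subtree, then the node, then the right subtree.
At 10: go left to 17.
  At 17: go left to 8.
    8 is a leaf — visit 8.
  Visit 17.
  At 17: no right child.
Visit 10.
At 10: go right to 29.
  At 29: go left to 28.
    At 28: no left child.
    Visit 28.
    At 28: go right to 2.
      At 2: go left to 12.
        At 12: go left to 6.
          6 is a leaf — visit 6.
        Visit 12.
        At 12: no right child.
      Visit 2.
      At 2: no right child.
  Visit 29.
  At 29: go right to 7.
    At 7: go left to 22.
      At 22: go left to 30.
        At 30: go left to 15.
          At 15: go left to 32.
            At 32: go left to 34.
              34 is a leaf — visit 34.
            Visit 32.
            At 32: no right child.
          Visit 15.
          At 15: no right child.
        Visit 30.
        At 30: no right child.
      Visit 22.
      At 22: go right to 11.
        At 11: go left to 5.
          5 is a leaf — visit 5.
        Visit 11.
        At 11: no right child.
    Visit 7.
    At 7: no right child.

8 17 10 28 6 12 2 29 34 32 15 30 22 5 11 7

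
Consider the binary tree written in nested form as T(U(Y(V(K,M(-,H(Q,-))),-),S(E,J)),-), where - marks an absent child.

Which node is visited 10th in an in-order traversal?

In-order visits the left subtree, then the node, then the right subtree.
At T: go left to U.
  At U: go left to Y.
    At Y: go left to V.
      At V: go left to K.
        K is a leaf — visit K.
      Visit V.
      At V: go right to M.
        At M: no left child.
        Visit M.
        At M: go right to H.
          At H: go left to Q.
            Q is a leaf — visit Q.
          Visit H.
          At H: no right child.
    Visit Y.
    At Y: no right child.
  Visit U.
  At U: go right to S.
    At S: go left to E.
      E is a leaf — visit E.
    Visit S.
    At S: go right to J.
      J is a leaf — visit J.
Visit T.
At T: no right child.
Full in-order sequence: K, V, M, Q, H, Y, U, E, S, J, T.

J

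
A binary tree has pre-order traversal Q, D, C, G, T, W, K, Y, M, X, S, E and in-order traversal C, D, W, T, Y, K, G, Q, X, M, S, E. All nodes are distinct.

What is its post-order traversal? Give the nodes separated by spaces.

C W Y K T G D X E S M Q

The first element of pre-order is the root; it splits in-order into left and right subtrees.
Root Q: left subtree has 7 nodes {C, D, W, T, Y, K, G}, right has 4 {X, M, S, E}.
  Root D: left subtree has 1 node {C}, right has 5 {W, T, Y, K, G}.
    Root G: left subtree has 4 nodes {W, T, Y, K}, right has 0 { }.
      Root T: left subtree has 1 node {W}, right has 2 {Y, K}.
        Root K: left subtree has 1 node {Y}, right has 0 { }.
  Root M: left subtree has 1 node {X}, right has 2 {S, E}.
    Root S: left subtree has 0 nodes { }, right has 1 {E}.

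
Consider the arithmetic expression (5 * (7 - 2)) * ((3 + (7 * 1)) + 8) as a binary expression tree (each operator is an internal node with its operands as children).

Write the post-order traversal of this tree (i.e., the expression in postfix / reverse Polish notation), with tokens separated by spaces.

Post-order on an expression tree gives postfix notation: for each operator, emit left operand, right operand, then the operator.

5 7 2 - * 3 7 1 * + 8 + *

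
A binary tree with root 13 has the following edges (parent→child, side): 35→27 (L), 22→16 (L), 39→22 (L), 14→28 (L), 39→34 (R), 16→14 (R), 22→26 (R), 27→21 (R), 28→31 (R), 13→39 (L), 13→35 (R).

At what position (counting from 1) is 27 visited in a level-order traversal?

6

Level-order visits nodes level by level from the root, left to right within each level.
Level 0: 13
Level 1: 39, 35
Level 2: 22, 34, 27
Level 3: 16, 26, 21
Level 4: 14
Level 5: 28
Level 6: 31
Full level-order sequence: 13, 39, 35, 22, 34, 27, 16, 26, 21, 14, 28, 31.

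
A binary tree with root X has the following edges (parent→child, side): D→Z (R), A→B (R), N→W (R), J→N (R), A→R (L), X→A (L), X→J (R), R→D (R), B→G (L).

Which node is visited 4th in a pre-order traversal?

D

Pre-order visits the node, then its left subtree, then its right subtree.
Visit X.
At X: go left to A.
  Visit A.
  At A: go left to R.
    Visit R.
    At R: no left child.
    At R: go right to D.
      Visit D.
      At D: no left child.
      At D: go right to Z.
        Z is a leaf — visit Z.
  At A: go right to B.
    Visit B.
    At B: go left to G.
      G is a leaf — visit G.
    At B: no right child.
At X: go right to J.
  Visit J.
  At J: no left child.
  At J: go right to N.
    Visit N.
    At N: no left child.
    At N: go right to W.
      W is a leaf — visit W.
Full pre-order sequence: X, A, R, D, Z, B, G, J, N, W.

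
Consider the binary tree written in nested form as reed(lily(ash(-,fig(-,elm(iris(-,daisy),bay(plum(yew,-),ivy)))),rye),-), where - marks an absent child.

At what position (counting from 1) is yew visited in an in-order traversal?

6

In-order visits the left subtree, then the node, then the right subtree.
At reed: go left to lily.
  At lily: go left to ash.
    At ash: no left child.
    Visit ash.
    At ash: go right to fig.
      At fig: no left child.
      Visit fig.
      At fig: go right to elm.
        At elm: go left to iris.
          At iris: no left child.
          Visit iris.
          At iris: go right to daisy.
            daisy is a leaf — visit daisy.
        Visit elm.
        At elm: go right to bay.
          At bay: go left to plum.
            At plum: go left to yew.
              yew is a leaf — visit yew.
            Visit plum.
            At plum: no right child.
          Visit bay.
          At bay: go right to ivy.
            ivy is a leaf — visit ivy.
  Visit lily.
  At lily: go right to rye.
    rye is a leaf — visit rye.
Visit reed.
At reed: no right child.
Full in-order sequence: ash, fig, iris, daisy, elm, yew, plum, bay, ivy, lily, rye, reed.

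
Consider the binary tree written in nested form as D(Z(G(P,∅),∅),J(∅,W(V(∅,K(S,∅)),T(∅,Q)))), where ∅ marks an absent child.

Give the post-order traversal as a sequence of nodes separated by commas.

Post-order visits the left subtree, then the right subtree, then the node.
At D: go left to Z.
  At Z: go left to G.
    At G: go left to P.
      P is a leaf — visit P.
    At G: no right child.
    Visit G.
  At Z: no right child.
  Visit Z.
At D: go right to J.
  At J: no left child.
  At J: go right to W.
    At W: go left to V.
      At V: no left child.
      At V: go right to K.
        At K: go left to S.
          S is a leaf — visit S.
        At K: no right child.
        Visit K.
      Visit V.
    At W: go right to T.
      At T: no left child.
      At T: go right to Q.
        Q is a leaf — visit Q.
      Visit T.
    Visit W.
  Visit J.
Visit D.

P, G, Z, S, K, V, Q, T, W, J, D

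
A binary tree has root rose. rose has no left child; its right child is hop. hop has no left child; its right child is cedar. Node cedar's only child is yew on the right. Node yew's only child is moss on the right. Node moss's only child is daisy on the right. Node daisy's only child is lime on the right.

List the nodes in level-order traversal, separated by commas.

rose, hop, cedar, yew, moss, daisy, lime

Level-order visits nodes level by level from the root, left to right within each level.
Level 0: rose
Level 1: hop
Level 2: cedar
Level 3: yew
Level 4: moss
Level 5: daisy
Level 6: lime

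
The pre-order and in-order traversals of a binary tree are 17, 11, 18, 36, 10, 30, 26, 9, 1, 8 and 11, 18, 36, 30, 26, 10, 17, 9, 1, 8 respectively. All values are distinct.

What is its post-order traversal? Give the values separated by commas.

The first element of pre-order is the root; it splits in-order into left and right subtrees.
Root 17: left subtree has 6 nodes {11, 18, 36, 30, 26, 10}, right has 3 {9, 1, 8}.
  Root 11: left subtree has 0 nodes { }, right has 5 {18, 36, 30, 26, 10}.
    Root 18: left subtree has 0 nodes { }, right has 4 {36, 30, 26, 10}.
      Root 36: left subtree has 0 nodes { }, right has 3 {30, 26, 10}.
        Root 10: left subtree has 2 nodes {30, 26}, right has 0 { }.
          Root 30: left subtree has 0 nodes { }, right has 1 {26}.
  Root 9: left subtree has 0 nodes { }, right has 2 {1, 8}.
    Root 1: left subtree has 0 nodes { }, right has 1 {8}.

26, 30, 10, 36, 18, 11, 8, 1, 9, 17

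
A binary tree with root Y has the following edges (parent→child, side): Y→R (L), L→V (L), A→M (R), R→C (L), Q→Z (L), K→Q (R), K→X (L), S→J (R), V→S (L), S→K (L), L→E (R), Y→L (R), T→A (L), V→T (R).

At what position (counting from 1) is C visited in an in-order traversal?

In-order visits the left subtree, then the node, then the right subtree.
At Y: go left to R.
  At R: go left to C.
    C is a leaf — visit C.
  Visit R.
  At R: no right child.
Visit Y.
At Y: go right to L.
  At L: go left to V.
    At V: go left to S.
      At S: go left to K.
        At K: go left to X.
          X is a leaf — visit X.
        Visit K.
        At K: go right to Q.
          At Q: go left to Z.
            Z is a leaf — visit Z.
          Visit Q.
          At Q: no right child.
      Visit S.
      At S: go right to J.
        J is a leaf — visit J.
    Visit V.
    At V: go right to T.
      At T: go left to A.
        At A: no left child.
        Visit A.
        At A: go right to M.
          M is a leaf — visit M.
      Visit T.
      At T: no right child.
  Visit L.
  At L: go right to E.
    E is a leaf — visit E.
Full in-order sequence: C, R, Y, X, K, Z, Q, S, J, V, A, M, T, L, E.

1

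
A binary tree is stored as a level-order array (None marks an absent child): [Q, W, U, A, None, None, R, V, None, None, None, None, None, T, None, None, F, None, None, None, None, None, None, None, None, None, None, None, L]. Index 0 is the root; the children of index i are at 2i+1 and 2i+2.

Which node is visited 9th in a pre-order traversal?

L

Pre-order visits the node, then its left subtree, then its right subtree.
Visit Q.
At Q: go left to W.
  Visit W.
  At W: go left to A.
    Visit A.
    At A: go left to V.
      Visit V.
      At V: no left child.
      At V: go right to F.
        F is a leaf — visit F.
    At A: no right child.
  At W: no right child.
At Q: go right to U.
  Visit U.
  At U: no left child.
  At U: go right to R.
    Visit R.
    At R: go left to T.
      Visit T.
      At T: no left child.
      At T: go right to L.
        L is a leaf — visit L.
    At R: no right child.
Full pre-order sequence: Q, W, A, V, F, U, R, T, L.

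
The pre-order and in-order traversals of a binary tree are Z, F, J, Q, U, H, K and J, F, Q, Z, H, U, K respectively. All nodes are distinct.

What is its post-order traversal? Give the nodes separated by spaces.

The first element of pre-order is the root; it splits in-order into left and right subtrees.
Root Z: left subtree has 3 nodes {J, F, Q}, right has 3 {H, U, K}.
  Root F: left subtree has 1 node {J}, right has 1 {Q}.
  Root U: left subtree has 1 node {H}, right has 1 {K}.

J Q F H K U Z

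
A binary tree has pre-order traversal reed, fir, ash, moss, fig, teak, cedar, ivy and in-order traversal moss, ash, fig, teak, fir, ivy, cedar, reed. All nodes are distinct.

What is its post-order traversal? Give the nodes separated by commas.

The first element of pre-order is the root; it splits in-order into left and right subtrees.
Root reed: left subtree has 7 nodes {moss, ash, fig, teak, fir, ivy, cedar}, right has 0 { }.
  Root fir: left subtree has 4 nodes {moss, ash, fig, teak}, right has 2 {ivy, cedar}.
    Root ash: left subtree has 1 node {moss}, right has 2 {fig, teak}.
      Root fig: left subtree has 0 nodes { }, right has 1 {teak}.
    Root cedar: left subtree has 1 node {ivy}, right has 0 { }.

moss, teak, fig, ash, ivy, cedar, fir, reed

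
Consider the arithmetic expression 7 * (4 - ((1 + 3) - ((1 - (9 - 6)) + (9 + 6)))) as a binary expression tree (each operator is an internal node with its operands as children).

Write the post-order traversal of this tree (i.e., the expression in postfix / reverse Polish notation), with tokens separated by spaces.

7 4 1 3 + 1 9 6 - - 9 6 + + - - *

Post-order on an expression tree gives postfix notation: for each operator, emit left operand, right operand, then the operator.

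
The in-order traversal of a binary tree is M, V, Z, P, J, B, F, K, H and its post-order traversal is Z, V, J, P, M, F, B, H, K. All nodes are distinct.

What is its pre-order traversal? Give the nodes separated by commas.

The last element of post-order is the root; it splits in-order into left and right subtrees.
Root K: left subtree has 7 nodes {M, V, Z, P, J, B, F}, right has 1 {H}.
  Root B: left subtree has 5 nodes {M, V, Z, P, J}, right has 1 {F}.
    Root M: left subtree has 0 nodes { }, right has 4 {V, Z, P, J}.
      Root P: left subtree has 2 nodes {V, Z}, right has 1 {J}.
        Root V: left subtree has 0 nodes { }, right has 1 {Z}.

K, B, M, P, V, Z, J, F, H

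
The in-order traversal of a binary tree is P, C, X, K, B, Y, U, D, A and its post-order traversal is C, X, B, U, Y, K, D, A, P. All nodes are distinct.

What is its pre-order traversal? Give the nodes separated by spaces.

P A D K X C Y B U

The last element of post-order is the root; it splits in-order into left and right subtrees.
Root P: left subtree has 0 nodes { }, right has 8 {C, X, K, B, Y, U, D, A}.
  Root A: left subtree has 7 nodes {C, X, K, B, Y, U, D}, right has 0 { }.
    Root D: left subtree has 6 nodes {C, X, K, B, Y, U}, right has 0 { }.
      Root K: left subtree has 2 nodes {C, X}, right has 3 {B, Y, U}.
        Root X: left subtree has 1 node {C}, right has 0 { }.
        Root Y: left subtree has 1 node {B}, right has 1 {U}.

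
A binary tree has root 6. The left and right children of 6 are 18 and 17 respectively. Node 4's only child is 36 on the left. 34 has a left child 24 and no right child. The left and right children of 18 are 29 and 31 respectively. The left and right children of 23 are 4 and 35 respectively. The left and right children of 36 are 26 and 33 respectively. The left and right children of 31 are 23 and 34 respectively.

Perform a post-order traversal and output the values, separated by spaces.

29 26 33 36 4 35 23 24 34 31 18 17 6

Post-order visits the left subtree, then the right subtree, then the node.
At 6: go left to 18.
  At 18: go left to 29.
    29 is a leaf — visit 29.
  At 18: go right to 31.
    At 31: go left to 23.
      At 23: go left to 4.
        At 4: go left to 36.
          At 36: go left to 26.
            26 is a leaf — visit 26.
          At 36: go right to 33.
            33 is a leaf — visit 33.
          Visit 36.
        At 4: no right child.
        Visit 4.
      At 23: go right to 35.
        35 is a leaf — visit 35.
      Visit 23.
    At 31: go right to 34.
      At 34: go left to 24.
        24 is a leaf — visit 24.
      At 34: no right child.
      Visit 34.
    Visit 31.
  Visit 18.
At 6: go right to 17.
  17 is a leaf — visit 17.
Visit 6.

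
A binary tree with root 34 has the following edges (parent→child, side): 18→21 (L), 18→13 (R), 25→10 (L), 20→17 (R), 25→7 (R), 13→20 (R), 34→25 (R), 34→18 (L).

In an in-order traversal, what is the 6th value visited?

34

In-order visits the left subtree, then the node, then the right subtree.
At 34: go left to 18.
  At 18: go left to 21.
    21 is a leaf — visit 21.
  Visit 18.
  At 18: go right to 13.
    At 13: no left child.
    Visit 13.
    At 13: go right to 20.
      At 20: no left child.
      Visit 20.
      At 20: go right to 17.
        17 is a leaf — visit 17.
Visit 34.
At 34: go right to 25.
  At 25: go left to 10.
    10 is a leaf — visit 10.
  Visit 25.
  At 25: go right to 7.
    7 is a leaf — visit 7.
Full in-order sequence: 21, 18, 13, 20, 17, 34, 10, 25, 7.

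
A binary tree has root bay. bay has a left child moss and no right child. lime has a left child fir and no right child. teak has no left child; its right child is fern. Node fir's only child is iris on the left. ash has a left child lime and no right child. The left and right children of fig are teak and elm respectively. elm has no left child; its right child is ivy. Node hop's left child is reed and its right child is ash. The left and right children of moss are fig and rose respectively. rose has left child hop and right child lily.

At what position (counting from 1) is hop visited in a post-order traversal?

11

Post-order visits the left subtree, then the right subtree, then the node.
At bay: go left to moss.
  At moss: go left to fig.
    At fig: go left to teak.
      At teak: no left child.
      At teak: go right to fern.
        fern is a leaf — visit fern.
      Visit teak.
    At fig: go right to elm.
      At elm: no left child.
      At elm: go right to ivy.
        ivy is a leaf — visit ivy.
      Visit elm.
    Visit fig.
  At moss: go right to rose.
    At rose: go left to hop.
      At hop: go left to reed.
        reed is a leaf — visit reed.
      At hop: go right to ash.
        At ash: go left to lime.
          At lime: go left to fir.
            At fir: go left to iris.
              iris is a leaf — visit iris.
            At fir: no right child.
            Visit fir.
          At lime: no right child.
          Visit lime.
        At ash: no right child.
        Visit ash.
      Visit hop.
    At rose: go right to lily.
      lily is a leaf — visit lily.
    Visit rose.
  Visit moss.
At bay: no right child.
Visit bay.
Full post-order sequence: fern, teak, ivy, elm, fig, reed, iris, fir, lime, ash, hop, lily, rose, moss, bay.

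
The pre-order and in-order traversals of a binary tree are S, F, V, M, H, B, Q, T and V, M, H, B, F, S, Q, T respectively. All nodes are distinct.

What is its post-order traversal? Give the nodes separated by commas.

The first element of pre-order is the root; it splits in-order into left and right subtrees.
Root S: left subtree has 5 nodes {V, M, H, B, F}, right has 2 {Q, T}.
  Root F: left subtree has 4 nodes {V, M, H, B}, right has 0 { }.
    Root V: left subtree has 0 nodes { }, right has 3 {M, H, B}.
      Root M: left subtree has 0 nodes { }, right has 2 {H, B}.
        Root H: left subtree has 0 nodes { }, right has 1 {B}.
  Root Q: left subtree has 0 nodes { }, right has 1 {T}.

B, H, M, V, F, T, Q, S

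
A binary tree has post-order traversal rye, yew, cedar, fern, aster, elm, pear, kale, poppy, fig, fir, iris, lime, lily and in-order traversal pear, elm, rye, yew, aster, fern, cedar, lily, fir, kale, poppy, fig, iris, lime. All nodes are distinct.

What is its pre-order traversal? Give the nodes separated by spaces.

lily pear elm aster yew rye fern cedar lime iris fir fig poppy kale

The last element of post-order is the root; it splits in-order into left and right subtrees.
Root lily: left subtree has 7 nodes {pear, elm, rye, yew, aster, fern, cedar}, right has 6 {fir, kale, poppy, fig, iris, lime}.
  Root pear: left subtree has 0 nodes { }, right has 6 {elm, rye, yew, aster, fern, cedar}.
    Root elm: left subtree has 0 nodes { }, right has 5 {rye, yew, aster, fern, cedar}.
      Root aster: left subtree has 2 nodes {rye, yew}, right has 2 {fern, cedar}.
        Root yew: left subtree has 1 node {rye}, right has 0 { }.
        Root fern: left subtree has 0 nodes { }, right has 1 {cedar}.
  Root lime: left subtree has 5 nodes {fir, kale, poppy, fig, iris}, right has 0 { }.
    Root iris: left subtree has 4 nodes {fir, kale, poppy, fig}, right has 0 { }.
      Root fir: left subtree has 0 nodes { }, right has 3 {kale, poppy, fig}.
        Root fig: left subtree has 2 nodes {kale, poppy}, right has 0 { }.
          Root poppy: left subtree has 1 node {kale}, right has 0 { }.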